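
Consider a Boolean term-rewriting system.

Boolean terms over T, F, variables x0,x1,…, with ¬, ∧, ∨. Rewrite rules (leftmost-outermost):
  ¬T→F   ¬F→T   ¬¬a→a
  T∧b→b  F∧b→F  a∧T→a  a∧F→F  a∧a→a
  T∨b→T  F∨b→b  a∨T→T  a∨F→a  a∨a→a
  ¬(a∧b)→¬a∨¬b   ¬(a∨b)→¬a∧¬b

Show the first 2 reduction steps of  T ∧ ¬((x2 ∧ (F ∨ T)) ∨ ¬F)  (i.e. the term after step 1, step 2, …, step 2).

Answer: after 2 steps: ¬(x2 ∧ (F ∨ T)) ∧ ¬¬F

Working:
  start: T ∧ ¬((x2 ∧ (F ∨ T)) ∨ ¬F)
  step 1: ¬((x2 ∧ (F ∨ T)) ∨ ¬F)
  step 2: ¬(x2 ∧ (F ∨ T)) ∧ ¬¬F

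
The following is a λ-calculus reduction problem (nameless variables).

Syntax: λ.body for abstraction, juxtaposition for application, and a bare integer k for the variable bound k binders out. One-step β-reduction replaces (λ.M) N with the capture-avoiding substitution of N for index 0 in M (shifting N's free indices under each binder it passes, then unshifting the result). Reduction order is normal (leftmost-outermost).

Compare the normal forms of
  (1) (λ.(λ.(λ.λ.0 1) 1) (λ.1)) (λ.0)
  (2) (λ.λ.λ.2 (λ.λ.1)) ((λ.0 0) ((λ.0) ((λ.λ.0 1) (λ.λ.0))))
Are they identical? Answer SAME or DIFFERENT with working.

Term A:
  start: (λ.(λ.(λ.λ.0 1) 1) (λ.1)) (λ.0)
  [1] (λ.(λ.λ.0 1) (λ.0)) (λ.λ.0)
  [2] (λ.λ.0 1) (λ.0)
  [3] λ.0 (λ.0)

Term B:
  start: (λ.λ.λ.2 (λ.λ.1)) ((λ.0 0) ((λ.0) ((λ.λ.0 1) (λ.λ.0))))
  [1] λ.λ.(λ.0 0) ((λ.0) ((λ.λ.0 1) (λ.λ.0))) (λ.λ.1)
  [2] λ.λ.(λ.0) ((λ.λ.0 1) (λ.λ.0)) ((λ.0) ((λ.λ.0 1) (λ.λ.0))) (λ.λ.1)
  [3] λ.λ.(λ.λ.0 1) (λ.λ.0) ((λ.0) ((λ.λ.0 1) (λ.λ.0))) (λ.λ.1)
  [4] λ.λ.(λ.0 (λ.λ.0)) ((λ.0) ((λ.λ.0 1) (λ.λ.0))) (λ.λ.1)
  [5] λ.λ.(λ.0) ((λ.λ.0 1) (λ.λ.0)) (λ.λ.0) (λ.λ.1)
  [6] λ.λ.(λ.λ.0 1) (λ.λ.0) (λ.λ.0) (λ.λ.1)
  [7] λ.λ.(λ.0 (λ.λ.0)) (λ.λ.0) (λ.λ.1)
  [8] λ.λ.(λ.λ.0) (λ.λ.0) (λ.λ.1)
  [9] λ.λ.(λ.0) (λ.λ.1)
  [10] λ.λ.λ.λ.1

Answer: DIFFERENT — A ⇓ λ.0 (λ.0), B ⇓ λ.λ.λ.λ.1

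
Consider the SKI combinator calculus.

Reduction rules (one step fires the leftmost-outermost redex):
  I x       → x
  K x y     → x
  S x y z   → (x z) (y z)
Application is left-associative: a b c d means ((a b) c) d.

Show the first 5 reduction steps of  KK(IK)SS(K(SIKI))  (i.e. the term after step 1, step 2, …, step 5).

  start: KK(IK)SS(K(SIKI))
  [1] KSS(K(SIKI))
  [2] S(K(SIKI))
  [3] S(K(II(KI)))
  [4] S(K(I(KI)))
  [5] S(K(KI))

Answer: after 5 steps: S(K(KI))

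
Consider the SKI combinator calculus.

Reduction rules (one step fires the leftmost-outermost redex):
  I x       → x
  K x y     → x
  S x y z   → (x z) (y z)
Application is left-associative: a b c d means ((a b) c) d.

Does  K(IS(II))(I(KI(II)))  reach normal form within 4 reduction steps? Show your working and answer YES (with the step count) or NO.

Answer: YES — reaches normal form SI in 3 ≤ 4 steps

Reduction:
  start: K(IS(II))(I(KI(II)))
  step 1: IS(II)
  step 2: S(II)
  step 3: SI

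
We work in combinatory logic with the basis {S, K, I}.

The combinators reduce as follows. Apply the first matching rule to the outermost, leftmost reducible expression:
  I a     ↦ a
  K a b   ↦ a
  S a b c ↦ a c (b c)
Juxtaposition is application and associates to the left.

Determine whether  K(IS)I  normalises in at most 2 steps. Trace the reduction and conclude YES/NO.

Answer: YES — reaches normal form S in 2 ≤ 2 steps

Working:
  start: K(IS)I
  [1] IS
  [2] S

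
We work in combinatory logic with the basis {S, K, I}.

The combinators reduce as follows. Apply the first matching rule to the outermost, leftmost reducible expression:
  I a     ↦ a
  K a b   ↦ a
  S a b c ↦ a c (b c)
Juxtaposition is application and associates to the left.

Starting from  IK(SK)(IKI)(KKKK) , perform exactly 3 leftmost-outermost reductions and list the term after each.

Answer: after 3 steps: SK(KK)

Reduction:
  start: IK(SK)(IKI)(KKKK)
  [1] K(SK)(IKI)(KKKK)
  [2] SK(KKKK)
  [3] SK(KK)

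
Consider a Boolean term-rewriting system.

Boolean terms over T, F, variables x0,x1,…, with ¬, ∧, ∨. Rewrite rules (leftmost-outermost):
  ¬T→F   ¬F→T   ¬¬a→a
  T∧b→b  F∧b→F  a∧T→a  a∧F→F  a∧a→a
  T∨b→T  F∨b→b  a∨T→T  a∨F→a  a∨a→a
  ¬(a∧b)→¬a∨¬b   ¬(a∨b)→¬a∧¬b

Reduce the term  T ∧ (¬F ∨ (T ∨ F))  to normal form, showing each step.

  start: T ∧ (¬F ∨ (T ∨ F))
  →1  ¬F ∨ (T ∨ F)
  →2  T ∨ (T ∨ F)
  →3  T

Answer: normal form = T  (in 3 steps)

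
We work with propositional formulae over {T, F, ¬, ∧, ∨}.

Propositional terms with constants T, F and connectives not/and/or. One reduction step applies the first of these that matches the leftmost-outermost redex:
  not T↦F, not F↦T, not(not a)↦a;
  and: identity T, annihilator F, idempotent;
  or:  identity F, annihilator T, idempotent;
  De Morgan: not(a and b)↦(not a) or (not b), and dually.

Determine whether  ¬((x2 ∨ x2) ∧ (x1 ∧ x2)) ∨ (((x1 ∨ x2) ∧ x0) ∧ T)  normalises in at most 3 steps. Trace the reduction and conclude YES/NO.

Answer: NO — after 3 steps the term is (¬x2 ∨ ¬(x1 ∧ x2)) ∨ (((x1 ∨ x2) ∧ x0) ∧ T), not yet normal

Reduction:
  start: ¬((x2 ∨ x2) ∧ (x1 ∧ x2)) ∨ (((x1 ∨ x2) ∧ x0) ∧ T)
  [1] (¬(x2 ∨ x2) ∨ ¬(x1 ∧ x2)) ∨ (((x1 ∨ x2) ∧ x0) ∧ T)
  [2] ((¬x2 ∧ ¬x2) ∨ ¬(x1 ∧ x2)) ∨ (((x1 ∨ x2) ∧ x0) ∧ T)
  [3] (¬x2 ∨ ¬(x1 ∧ x2)) ∨ (((x1 ∨ x2) ∧ x0) ∧ T)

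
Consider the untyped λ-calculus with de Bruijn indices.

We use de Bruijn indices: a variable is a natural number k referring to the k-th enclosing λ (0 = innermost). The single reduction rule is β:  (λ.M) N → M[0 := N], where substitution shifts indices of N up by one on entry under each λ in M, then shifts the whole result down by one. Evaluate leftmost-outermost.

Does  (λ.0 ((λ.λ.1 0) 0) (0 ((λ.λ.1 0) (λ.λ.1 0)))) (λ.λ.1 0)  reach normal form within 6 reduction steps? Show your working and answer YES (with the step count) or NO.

Answer: NO — after 6 steps the term is λ.(λ.λ.1 0) ((λ.λ.1 0) (λ.λ.1 0)) 0, not yet normal

Reduction:
  start: (λ.0 ((λ.λ.1 0) 0) (0 ((λ.λ.1 0) (λ.λ.1 0)))) (λ.λ.1 0)
  step 1: (λ.λ.1 0) ((λ.λ.1 0) (λ.λ.1 0)) ((λ.λ.1 0) ((λ.λ.1 0) (λ.λ.1 0)))
  step 2: (λ.(λ.λ.1 0) (λ.λ.1 0) 0) ((λ.λ.1 0) ((λ.λ.1 0) (λ.λ.1 0)))
  step 3: (λ.λ.1 0) (λ.λ.1 0) ((λ.λ.1 0) ((λ.λ.1 0) (λ.λ.1 0)))
  step 4: (λ.(λ.λ.1 0) 0) ((λ.λ.1 0) ((λ.λ.1 0) (λ.λ.1 0)))
  step 5: (λ.λ.1 0) ((λ.λ.1 0) ((λ.λ.1 0) (λ.λ.1 0)))
  step 6: λ.(λ.λ.1 0) ((λ.λ.1 0) (λ.λ.1 0)) 0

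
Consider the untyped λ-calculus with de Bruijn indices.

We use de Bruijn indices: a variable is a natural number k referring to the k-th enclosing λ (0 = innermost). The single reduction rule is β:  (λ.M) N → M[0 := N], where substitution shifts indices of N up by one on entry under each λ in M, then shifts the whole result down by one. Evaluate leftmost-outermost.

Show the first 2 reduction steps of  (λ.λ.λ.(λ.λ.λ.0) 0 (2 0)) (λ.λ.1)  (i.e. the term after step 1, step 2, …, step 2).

  start: (λ.λ.λ.(λ.λ.λ.0) 0 (2 0)) (λ.λ.1)
  [1] λ.λ.(λ.λ.λ.0) 0 ((λ.λ.1) 0)
  [2] λ.λ.(λ.λ.0) ((λ.λ.1) 0)

Answer: after 2 steps: λ.λ.(λ.λ.0) ((λ.λ.1) 0)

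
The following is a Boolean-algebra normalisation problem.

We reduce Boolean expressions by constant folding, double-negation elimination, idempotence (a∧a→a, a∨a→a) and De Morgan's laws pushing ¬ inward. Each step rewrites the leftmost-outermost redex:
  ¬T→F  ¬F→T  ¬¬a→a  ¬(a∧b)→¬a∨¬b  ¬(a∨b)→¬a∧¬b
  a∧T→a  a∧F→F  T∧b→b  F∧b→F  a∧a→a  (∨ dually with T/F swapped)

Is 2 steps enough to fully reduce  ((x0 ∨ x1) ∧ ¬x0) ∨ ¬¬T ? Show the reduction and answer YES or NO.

  start: ((x0 ∨ x1) ∧ ¬x0) ∨ ¬¬T
  →1  ((x0 ∨ x1) ∧ ¬x0) ∨ T
  →2  T

Answer: YES — reaches normal form T in 2 ≤ 2 steps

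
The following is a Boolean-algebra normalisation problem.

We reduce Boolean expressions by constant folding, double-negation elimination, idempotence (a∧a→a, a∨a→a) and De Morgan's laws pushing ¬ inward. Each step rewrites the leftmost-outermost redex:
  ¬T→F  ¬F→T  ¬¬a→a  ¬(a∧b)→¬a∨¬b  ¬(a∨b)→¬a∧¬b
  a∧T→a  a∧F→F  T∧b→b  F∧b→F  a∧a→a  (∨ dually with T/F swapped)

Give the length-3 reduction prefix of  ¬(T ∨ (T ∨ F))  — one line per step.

  start: ¬(T ∨ (T ∨ F))
  step 1: ¬T ∧ ¬(T ∨ F)
  step 2: F ∧ ¬(T ∨ F)
  step 3: F

Answer: after 3 steps: F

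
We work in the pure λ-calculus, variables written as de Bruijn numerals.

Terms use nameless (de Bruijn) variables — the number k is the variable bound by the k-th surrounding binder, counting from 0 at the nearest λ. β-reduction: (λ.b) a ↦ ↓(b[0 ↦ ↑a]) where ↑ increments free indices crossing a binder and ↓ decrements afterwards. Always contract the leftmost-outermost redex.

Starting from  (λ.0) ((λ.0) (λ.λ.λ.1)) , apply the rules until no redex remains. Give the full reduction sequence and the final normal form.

Answer: normal form = λ.λ.λ.1  (in 2 steps)

Working:
  start: (λ.0) ((λ.0) (λ.λ.λ.1))
  step 1: (λ.0) (λ.λ.λ.1)
  step 2: λ.λ.λ.1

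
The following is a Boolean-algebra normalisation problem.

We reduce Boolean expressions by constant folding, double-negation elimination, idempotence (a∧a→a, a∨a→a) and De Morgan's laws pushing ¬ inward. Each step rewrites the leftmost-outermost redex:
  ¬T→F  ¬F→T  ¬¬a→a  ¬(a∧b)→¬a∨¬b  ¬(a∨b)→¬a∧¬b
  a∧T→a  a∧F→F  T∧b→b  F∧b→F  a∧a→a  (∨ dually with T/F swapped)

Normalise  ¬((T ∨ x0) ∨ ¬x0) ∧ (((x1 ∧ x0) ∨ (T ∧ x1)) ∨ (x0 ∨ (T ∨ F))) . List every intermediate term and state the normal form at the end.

  start: ¬((T ∨ x0) ∨ ¬x0) ∧ (((x1 ∧ x0) ∨ (T ∧ x1)) ∨ (x0 ∨ (T ∨ F)))
  [1] (¬(T ∨ x0) ∧ ¬¬x0) ∧ (((x1 ∧ x0) ∨ (T ∧ x1)) ∨ (x0 ∨ (T ∨ F)))
  [2] ((¬T ∧ ¬x0) ∧ ¬¬x0) ∧ (((x1 ∧ x0) ∨ (T ∧ x1)) ∨ (x0 ∨ (T ∨ F)))
  [3] ((F ∧ ¬x0) ∧ ¬¬x0) ∧ (((x1 ∧ x0) ∨ (T ∧ x1)) ∨ (x0 ∨ (T ∨ F)))
  [4] (F ∧ ¬¬x0) ∧ (((x1 ∧ x0) ∨ (T ∧ x1)) ∨ (x0 ∨ (T ∨ F)))
  [5] F ∧ (((x1 ∧ x0) ∨ (T ∧ x1)) ∨ (x0 ∨ (T ∨ F)))
  [6] F

Answer: normal form = F  (in 6 steps)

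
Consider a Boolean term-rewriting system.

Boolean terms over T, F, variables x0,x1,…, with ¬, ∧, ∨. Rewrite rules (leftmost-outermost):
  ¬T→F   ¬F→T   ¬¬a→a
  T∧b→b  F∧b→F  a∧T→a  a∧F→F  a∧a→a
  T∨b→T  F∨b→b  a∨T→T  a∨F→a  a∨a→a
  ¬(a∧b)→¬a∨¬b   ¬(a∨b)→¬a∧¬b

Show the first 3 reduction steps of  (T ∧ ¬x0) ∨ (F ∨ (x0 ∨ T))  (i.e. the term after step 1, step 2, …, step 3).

  start: (T ∧ ¬x0) ∨ (F ∨ (x0 ∨ T))
  step 1: ¬x0 ∨ (F ∨ (x0 ∨ T))
  step 2: ¬x0 ∨ (x0 ∨ T)
  step 3: ¬x0 ∨ T

Answer: after 3 steps: ¬x0 ∨ T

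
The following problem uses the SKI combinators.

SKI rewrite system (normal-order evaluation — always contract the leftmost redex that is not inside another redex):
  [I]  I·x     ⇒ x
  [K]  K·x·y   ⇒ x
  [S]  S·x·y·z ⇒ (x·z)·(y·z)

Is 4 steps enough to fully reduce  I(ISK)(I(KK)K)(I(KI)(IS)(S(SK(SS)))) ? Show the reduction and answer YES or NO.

  start: I(ISK)(I(KK)K)(I(KI)(IS)(S(SK(SS))))
  step 1: ISK(I(KK)K)(I(KI)(IS)(S(SK(SS))))
  step 2: SK(I(KK)K)(I(KI)(IS)(S(SK(SS))))
  step 3: K(I(KI)(IS)(S(SK(SS))))(I(KK)K(I(KI)(IS)(S(SK(SS)))))
  step 4: I(KI)(IS)(S(SK(SS)))

Answer: NO — after 4 steps the term is I(KI)(IS)(S(SK(SS))), not yet normal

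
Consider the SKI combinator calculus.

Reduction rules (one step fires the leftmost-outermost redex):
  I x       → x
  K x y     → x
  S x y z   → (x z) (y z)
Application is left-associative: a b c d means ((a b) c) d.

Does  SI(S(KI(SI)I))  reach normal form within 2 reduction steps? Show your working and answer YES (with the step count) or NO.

  start: SI(S(KI(SI)I))
  [1] SI(S(II))
  [2] SI(SI)

Answer: YES — reaches normal form SI(SI) in 2 ≤ 2 steps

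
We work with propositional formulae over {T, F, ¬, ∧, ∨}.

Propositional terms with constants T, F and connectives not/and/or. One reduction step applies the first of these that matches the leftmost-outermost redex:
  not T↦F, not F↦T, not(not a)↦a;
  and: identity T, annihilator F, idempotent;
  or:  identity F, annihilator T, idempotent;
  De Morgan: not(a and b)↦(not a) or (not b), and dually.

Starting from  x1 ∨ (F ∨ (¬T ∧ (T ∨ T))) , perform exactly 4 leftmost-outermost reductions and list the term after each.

  start: x1 ∨ (F ∨ (¬T ∧ (T ∨ T)))
  →1  x1 ∨ (¬T ∧ (T ∨ T))
  →2  x1 ∨ (F ∧ (T ∨ T))
  →3  x1 ∨ F
  →4  x1

Answer: after 4 steps: x1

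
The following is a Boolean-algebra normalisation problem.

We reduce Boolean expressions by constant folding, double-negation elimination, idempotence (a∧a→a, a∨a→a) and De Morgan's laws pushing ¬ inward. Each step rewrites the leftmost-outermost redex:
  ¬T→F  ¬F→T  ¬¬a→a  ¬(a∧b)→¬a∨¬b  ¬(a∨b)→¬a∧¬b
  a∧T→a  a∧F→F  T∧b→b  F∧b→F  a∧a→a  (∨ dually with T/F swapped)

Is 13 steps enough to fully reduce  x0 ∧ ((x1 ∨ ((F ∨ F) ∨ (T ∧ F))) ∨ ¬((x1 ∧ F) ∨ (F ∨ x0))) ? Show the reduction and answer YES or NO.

Answer: YES — reaches normal form x0 ∧ (x1 ∨ ¬x0) in 12 ≤ 13 steps

Reduction:
  start: x0 ∧ ((x1 ∨ ((F ∨ F) ∨ (T ∧ F))) ∨ ¬((x1 ∧ F) ∨ (F ∨ x0)))
  →1  x0 ∧ ((x1 ∨ (F ∨ (T ∧ F))) ∨ ¬((x1 ∧ F) ∨ (F ∨ x0)))
  →2  x0 ∧ ((x1 ∨ (T ∧ F)) ∨ ¬((x1 ∧ F) ∨ (F ∨ x0)))
  →3  x0 ∧ ((x1 ∨ F) ∨ ¬((x1 ∧ F) ∨ (F ∨ x0)))
  →4  x0 ∧ (x1 ∨ ¬((x1 ∧ F) ∨ (F ∨ x0)))
  →5  x0 ∧ (x1 ∨ (¬(x1 ∧ F) ∧ ¬(F ∨ x0)))
  →6  x0 ∧ (x1 ∨ ((¬x1 ∨ ¬F) ∧ ¬(F ∨ x0)))
  →7  x0 ∧ (x1 ∨ ((¬x1 ∨ T) ∧ ¬(F ∨ x0)))
  →8  x0 ∧ (x1 ∨ (T ∧ ¬(F ∨ x0)))
  →9  x0 ∧ (x1 ∨ ¬(F ∨ x0))
  →10  x0 ∧ (x1 ∨ (¬F ∧ ¬x0))
  →11  x0 ∧ (x1 ∨ (T ∧ ¬x0))
  →12  x0 ∧ (x1 ∨ ¬x0)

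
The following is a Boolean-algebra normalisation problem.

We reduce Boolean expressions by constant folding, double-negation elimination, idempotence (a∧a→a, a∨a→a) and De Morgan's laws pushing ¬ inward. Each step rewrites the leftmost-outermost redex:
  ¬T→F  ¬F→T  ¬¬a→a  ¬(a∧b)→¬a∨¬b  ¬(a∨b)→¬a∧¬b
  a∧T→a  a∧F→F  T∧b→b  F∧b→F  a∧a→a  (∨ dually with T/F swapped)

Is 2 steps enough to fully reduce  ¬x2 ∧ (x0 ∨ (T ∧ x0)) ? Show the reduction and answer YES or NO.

  start: ¬x2 ∧ (x0 ∨ (T ∧ x0))
  →1  ¬x2 ∧ (x0 ∨ x0)
  →2  ¬x2 ∧ x0

Answer: YES — reaches normal form ¬x2 ∧ x0 in 2 ≤ 2 steps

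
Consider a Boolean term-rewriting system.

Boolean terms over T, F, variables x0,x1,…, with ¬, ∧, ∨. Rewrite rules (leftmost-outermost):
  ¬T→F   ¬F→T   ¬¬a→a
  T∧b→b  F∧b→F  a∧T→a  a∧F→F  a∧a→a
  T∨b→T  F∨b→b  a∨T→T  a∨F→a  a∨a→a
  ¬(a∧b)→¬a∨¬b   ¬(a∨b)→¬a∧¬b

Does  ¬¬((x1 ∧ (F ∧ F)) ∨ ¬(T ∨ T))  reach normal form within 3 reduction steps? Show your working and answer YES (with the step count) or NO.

  start: ¬¬((x1 ∧ (F ∧ F)) ∨ ¬(T ∨ T))
  →1  (x1 ∧ (F ∧ F)) ∨ ¬(T ∨ T)
  →2  (x1 ∧ F) ∨ ¬(T ∨ T)
  →3  F ∨ ¬(T ∨ T)

Answer: NO — after 3 steps the term is F ∨ ¬(T ∨ T), not yet normal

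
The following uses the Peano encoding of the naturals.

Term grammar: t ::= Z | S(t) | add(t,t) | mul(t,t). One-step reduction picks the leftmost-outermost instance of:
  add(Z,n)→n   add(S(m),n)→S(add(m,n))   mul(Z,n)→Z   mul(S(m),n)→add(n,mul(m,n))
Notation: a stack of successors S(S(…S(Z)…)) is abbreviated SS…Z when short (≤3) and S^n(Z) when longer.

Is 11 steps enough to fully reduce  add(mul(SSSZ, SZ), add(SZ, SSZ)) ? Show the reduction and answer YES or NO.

Answer: NO — after 11 steps the term is S(S(S(add(add(Z, mul(Z, SZ)), add(SZ, SSZ))))), not yet normal

Reduction:
  start: add(mul(SSSZ, SZ), add(SZ, SSZ))
  →1  add(add(SZ, mul(SSZ, SZ)), add(SZ, SSZ))
  →2  add(S(add(Z, mul(SSZ, SZ))), add(SZ, SSZ))
  →3  S(add(add(Z, mul(SSZ, SZ)), add(SZ, SSZ)))
  →4  S(add(mul(SSZ, SZ), add(SZ, SSZ)))
  →5  S(add(add(SZ, mul(SZ, SZ)), add(SZ, SSZ)))
  →6  S(add(S(add(Z, mul(SZ, SZ))), add(SZ, SSZ)))
  →7  S(S(add(add(Z, mul(SZ, SZ)), add(SZ, SSZ))))
  →8  S(S(add(mul(SZ, SZ), add(SZ, SSZ))))
  →9  S(S(add(add(SZ, mul(Z, SZ)), add(SZ, SSZ))))
  →10  S(S(add(S(add(Z, mul(Z, SZ))), add(SZ, SSZ))))
  →11  S(S(S(add(add(Z, mul(Z, SZ)), add(SZ, SSZ)))))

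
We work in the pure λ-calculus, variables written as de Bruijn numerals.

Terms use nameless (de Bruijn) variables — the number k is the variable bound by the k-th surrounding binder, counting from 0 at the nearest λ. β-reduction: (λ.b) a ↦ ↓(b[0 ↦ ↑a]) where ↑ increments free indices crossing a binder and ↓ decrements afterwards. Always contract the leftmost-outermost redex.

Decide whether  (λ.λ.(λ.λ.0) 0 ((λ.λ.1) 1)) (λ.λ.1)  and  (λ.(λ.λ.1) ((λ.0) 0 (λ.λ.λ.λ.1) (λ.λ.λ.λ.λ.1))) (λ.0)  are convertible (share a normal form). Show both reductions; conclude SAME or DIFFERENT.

Answer: SAME — A ⇓ λ.λ.λ.λ.1, B ⇓ λ.λ.λ.λ.1

Derivation:
Term A:
  start: (λ.λ.(λ.λ.0) 0 ((λ.λ.1) 1)) (λ.λ.1)
  [1] λ.(λ.λ.0) 0 ((λ.λ.1) (λ.λ.1))
  [2] λ.(λ.0) ((λ.λ.1) (λ.λ.1))
  [3] λ.(λ.λ.1) (λ.λ.1)
  [4] λ.λ.λ.λ.1

Term B:
  start: (λ.(λ.λ.1) ((λ.0) 0 (λ.λ.λ.λ.1) (λ.λ.λ.λ.λ.1))) (λ.0)
  [1] (λ.λ.1) ((λ.0) (λ.0) (λ.λ.λ.λ.1) (λ.λ.λ.λ.λ.1))
  [2] λ.(λ.0) (λ.0) (λ.λ.λ.λ.1) (λ.λ.λ.λ.λ.1)
  [3] λ.(λ.0) (λ.λ.λ.λ.1) (λ.λ.λ.λ.λ.1)
  [4] λ.(λ.λ.λ.λ.1) (λ.λ.λ.λ.λ.1)
  [5] λ.λ.λ.λ.1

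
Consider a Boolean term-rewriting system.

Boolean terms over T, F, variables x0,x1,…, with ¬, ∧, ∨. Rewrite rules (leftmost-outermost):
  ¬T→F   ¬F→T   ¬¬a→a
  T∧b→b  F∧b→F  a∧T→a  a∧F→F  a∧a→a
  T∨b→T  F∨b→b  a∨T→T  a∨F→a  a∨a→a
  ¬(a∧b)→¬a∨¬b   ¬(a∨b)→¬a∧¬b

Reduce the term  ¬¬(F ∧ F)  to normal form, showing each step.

Answer: normal form = F  (in 2 steps)

Reduction:
  start: ¬¬(F ∧ F)
  step 1: F ∧ F
  step 2: F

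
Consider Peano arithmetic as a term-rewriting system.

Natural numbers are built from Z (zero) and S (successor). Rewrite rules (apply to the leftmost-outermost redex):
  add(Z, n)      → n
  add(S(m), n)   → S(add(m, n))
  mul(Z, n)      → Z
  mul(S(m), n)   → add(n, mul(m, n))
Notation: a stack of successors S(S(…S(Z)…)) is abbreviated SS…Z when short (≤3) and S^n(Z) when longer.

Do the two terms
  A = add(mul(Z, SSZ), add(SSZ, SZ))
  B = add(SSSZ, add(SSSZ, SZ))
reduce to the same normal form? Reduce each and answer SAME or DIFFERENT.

Answer: DIFFERENT — A ⇓ SSSZ, B ⇓ S^7(Z)

Reduction:
Term A:
  start: add(mul(Z, SSZ), add(SSZ, SZ))
  →1  add(Z, add(SSZ, SZ))
  →2  add(SSZ, SZ)
  →3  S(add(SZ, SZ))
  →4  S(S(add(Z, SZ)))
  →5  SSSZ

Term B:
  start: add(SSSZ, add(SSSZ, SZ))
  →1  S(add(SSZ, add(SSSZ, SZ)))
  →2  S(S(add(SZ, add(SSSZ, SZ))))
  →3  S(S(S(add(Z, add(SSSZ, SZ)))))
  →4  S(S(S(add(SSSZ, SZ))))
  →5  S(S(S(S(add(SSZ, SZ)))))
  →6  S(S(S(S(S(add(SZ, SZ))))))
  →7  S(S(S(S(S(S(add(Z, SZ)))))))
  →8  S^7(Z)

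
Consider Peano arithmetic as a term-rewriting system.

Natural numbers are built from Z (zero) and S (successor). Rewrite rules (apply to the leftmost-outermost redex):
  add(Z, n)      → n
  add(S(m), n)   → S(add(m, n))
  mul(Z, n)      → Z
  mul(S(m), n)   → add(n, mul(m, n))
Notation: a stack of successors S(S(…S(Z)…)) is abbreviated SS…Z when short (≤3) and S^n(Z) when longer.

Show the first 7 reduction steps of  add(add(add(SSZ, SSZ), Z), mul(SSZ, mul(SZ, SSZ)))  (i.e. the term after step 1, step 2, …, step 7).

  start: add(add(add(SSZ, SSZ), Z), mul(SSZ, mul(SZ, SSZ)))
  →1  add(add(S(add(SZ, SSZ)), Z), mul(SSZ, mul(SZ, SSZ)))
  →2  add(S(add(add(SZ, SSZ), Z)), mul(SSZ, mul(SZ, SSZ)))
  →3  S(add(add(add(SZ, SSZ), Z), mul(SSZ, mul(SZ, SSZ))))
  →4  S(add(add(S(add(Z, SSZ)), Z), mul(SSZ, mul(SZ, SSZ))))
  →5  S(add(S(add(add(Z, SSZ), Z)), mul(SSZ, mul(SZ, SSZ))))
  →6  S(S(add(add(add(Z, SSZ), Z), mul(SSZ, mul(SZ, SSZ)))))
  →7  S(S(add(add(SSZ, Z), mul(SSZ, mul(SZ, SSZ)))))

Answer: after 7 steps: S(S(add(add(SSZ, Z), mul(SSZ, mul(SZ, SSZ)))))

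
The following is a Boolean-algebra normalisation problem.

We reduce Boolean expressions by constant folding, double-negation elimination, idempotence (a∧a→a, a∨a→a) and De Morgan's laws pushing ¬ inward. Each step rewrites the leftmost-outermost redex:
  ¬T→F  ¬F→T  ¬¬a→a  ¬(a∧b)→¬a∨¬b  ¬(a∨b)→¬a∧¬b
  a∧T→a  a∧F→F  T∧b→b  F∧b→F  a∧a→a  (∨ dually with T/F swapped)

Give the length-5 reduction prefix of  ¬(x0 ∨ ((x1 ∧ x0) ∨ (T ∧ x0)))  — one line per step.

Answer: after 5 steps: ¬x0 ∧ ((¬x1 ∨ ¬x0) ∧ (F ∨ ¬x0))

Derivation:
  start: ¬(x0 ∨ ((x1 ∧ x0) ∨ (T ∧ x0)))
  [1] ¬x0 ∧ ¬((x1 ∧ x0) ∨ (T ∧ x0))
  [2] ¬x0 ∧ (¬(x1 ∧ x0) ∧ ¬(T ∧ x0))
  [3] ¬x0 ∧ ((¬x1 ∨ ¬x0) ∧ ¬(T ∧ x0))
  [4] ¬x0 ∧ ((¬x1 ∨ ¬x0) ∧ (¬T ∨ ¬x0))
  [5] ¬x0 ∧ ((¬x1 ∨ ¬x0) ∧ (F ∨ ¬x0))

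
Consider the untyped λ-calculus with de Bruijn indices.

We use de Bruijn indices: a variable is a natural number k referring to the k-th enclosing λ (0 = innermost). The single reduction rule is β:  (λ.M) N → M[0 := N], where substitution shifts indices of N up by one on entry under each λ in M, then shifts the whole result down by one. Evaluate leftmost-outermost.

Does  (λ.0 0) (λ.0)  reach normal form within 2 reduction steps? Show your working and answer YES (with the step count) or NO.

  start: (λ.0 0) (λ.0)
  →1  (λ.0) (λ.0)
  →2  λ.0

Answer: YES — reaches normal form λ.0 in 2 ≤ 2 steps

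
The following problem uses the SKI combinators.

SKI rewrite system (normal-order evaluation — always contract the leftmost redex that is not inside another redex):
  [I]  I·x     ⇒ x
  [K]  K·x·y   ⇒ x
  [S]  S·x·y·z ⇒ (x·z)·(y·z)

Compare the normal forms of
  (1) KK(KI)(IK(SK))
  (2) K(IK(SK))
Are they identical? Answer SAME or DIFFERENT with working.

Term A:
  start: KK(KI)(IK(SK))
  step 1: K(IK(SK))
  step 2: K(K(SK))

Term B:
  start: K(IK(SK))
  step 1: K(K(SK))

Answer: SAME — A ⇓ K(K(SK)), B ⇓ K(K(SK))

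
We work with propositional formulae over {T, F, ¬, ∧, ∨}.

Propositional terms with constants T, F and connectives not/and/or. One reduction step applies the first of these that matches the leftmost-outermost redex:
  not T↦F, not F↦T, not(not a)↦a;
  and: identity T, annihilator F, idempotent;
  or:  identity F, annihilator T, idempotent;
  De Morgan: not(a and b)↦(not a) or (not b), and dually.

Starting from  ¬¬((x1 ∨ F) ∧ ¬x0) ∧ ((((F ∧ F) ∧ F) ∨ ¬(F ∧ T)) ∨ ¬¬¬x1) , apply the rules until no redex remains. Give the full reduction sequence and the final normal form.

Answer: normal form = x1 ∧ ¬x0  (in 9 steps)

Working:
  start: ¬¬((x1 ∨ F) ∧ ¬x0) ∧ ((((F ∧ F) ∧ F) ∨ ¬(F ∧ T)) ∨ ¬¬¬x1)
  step 1: ((x1 ∨ F) ∧ ¬x0) ∧ ((((F ∧ F) ∧ F) ∨ ¬(F ∧ T)) ∨ ¬¬¬x1)
  step 2: (x1 ∧ ¬x0) ∧ ((((F ∧ F) ∧ F) ∨ ¬(F ∧ T)) ∨ ¬¬¬x1)
  step 3: (x1 ∧ ¬x0) ∧ ((F ∨ ¬(F ∧ T)) ∨ ¬¬¬x1)
  step 4: (x1 ∧ ¬x0) ∧ (¬(F ∧ T) ∨ ¬¬¬x1)
  step 5: (x1 ∧ ¬x0) ∧ ((¬F ∨ ¬T) ∨ ¬¬¬x1)
  step 6: (x1 ∧ ¬x0) ∧ ((T ∨ ¬T) ∨ ¬¬¬x1)
  step 7: (x1 ∧ ¬x0) ∧ (T ∨ ¬¬¬x1)
  step 8: (x1 ∧ ¬x0) ∧ T
  step 9: x1 ∧ ¬x0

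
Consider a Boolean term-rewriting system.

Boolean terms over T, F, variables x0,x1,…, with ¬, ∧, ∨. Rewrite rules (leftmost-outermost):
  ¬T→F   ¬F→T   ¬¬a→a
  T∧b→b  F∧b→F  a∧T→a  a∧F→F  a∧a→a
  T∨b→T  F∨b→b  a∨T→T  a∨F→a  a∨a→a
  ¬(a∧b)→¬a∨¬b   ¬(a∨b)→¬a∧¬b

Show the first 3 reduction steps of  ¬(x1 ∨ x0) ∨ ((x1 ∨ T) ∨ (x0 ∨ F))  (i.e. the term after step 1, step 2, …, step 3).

Answer: after 3 steps: (¬x1 ∧ ¬x0) ∨ T

Working:
  start: ¬(x1 ∨ x0) ∨ ((x1 ∨ T) ∨ (x0 ∨ F))
  →1  (¬x1 ∧ ¬x0) ∨ ((x1 ∨ T) ∨ (x0 ∨ F))
  →2  (¬x1 ∧ ¬x0) ∨ (T ∨ (x0 ∨ F))
  →3  (¬x1 ∧ ¬x0) ∨ T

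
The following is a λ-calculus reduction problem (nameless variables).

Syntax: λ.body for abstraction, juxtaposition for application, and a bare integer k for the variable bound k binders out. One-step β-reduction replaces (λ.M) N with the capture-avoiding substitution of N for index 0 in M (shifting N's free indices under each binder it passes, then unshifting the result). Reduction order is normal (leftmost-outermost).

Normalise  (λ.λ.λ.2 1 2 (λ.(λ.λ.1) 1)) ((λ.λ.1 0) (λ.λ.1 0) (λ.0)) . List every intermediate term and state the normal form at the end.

Answer: normal form = λ.λ.1 (λ.0) (λ.λ.2)  (in 11 steps)

Derivation:
  start: (λ.λ.λ.2 1 2 (λ.(λ.λ.1) 1)) ((λ.λ.1 0) (λ.λ.1 0) (λ.0))
  →1  λ.λ.(λ.λ.1 0) (λ.λ.1 0) (λ.0) 1 ((λ.λ.1 0) (λ.λ.1 0) (λ.0)) (λ.(λ.λ.1) 1)
  →2  λ.λ.(λ.(λ.λ.1 0) 0) (λ.0) 1 ((λ.λ.1 0) (λ.λ.1 0) (λ.0)) (λ.(λ.λ.1) 1)
  →3  λ.λ.(λ.λ.1 0) (λ.0) 1 ((λ.λ.1 0) (λ.λ.1 0) (λ.0)) (λ.(λ.λ.1) 1)
  →4  λ.λ.(λ.(λ.0) 0) 1 ((λ.λ.1 0) (λ.λ.1 0) (λ.0)) (λ.(λ.λ.1) 1)
  →5  λ.λ.(λ.0) 1 ((λ.λ.1 0) (λ.λ.1 0) (λ.0)) (λ.(λ.λ.1) 1)
  →6  λ.λ.1 ((λ.λ.1 0) (λ.λ.1 0) (λ.0)) (λ.(λ.λ.1) 1)
  →7  λ.λ.1 ((λ.(λ.λ.1 0) 0) (λ.0)) (λ.(λ.λ.1) 1)
  →8  λ.λ.1 ((λ.λ.1 0) (λ.0)) (λ.(λ.λ.1) 1)
  →9  λ.λ.1 (λ.(λ.0) 0) (λ.(λ.λ.1) 1)
  →10  λ.λ.1 (λ.0) (λ.(λ.λ.1) 1)
  →11  λ.λ.1 (λ.0) (λ.λ.2)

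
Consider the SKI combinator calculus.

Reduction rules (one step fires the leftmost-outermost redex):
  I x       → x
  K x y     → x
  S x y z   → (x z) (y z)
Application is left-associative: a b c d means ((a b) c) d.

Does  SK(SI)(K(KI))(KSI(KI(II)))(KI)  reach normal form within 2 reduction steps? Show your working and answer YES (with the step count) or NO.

  start: SK(SI)(K(KI))(KSI(KI(II)))(KI)
  step 1: K(K(KI))(SI(K(KI)))(KSI(KI(II)))(KI)
  step 2: K(KI)(KSI(KI(II)))(KI)

Answer: NO — after 2 steps the term is K(KI)(KSI(KI(II)))(KI), not yet normal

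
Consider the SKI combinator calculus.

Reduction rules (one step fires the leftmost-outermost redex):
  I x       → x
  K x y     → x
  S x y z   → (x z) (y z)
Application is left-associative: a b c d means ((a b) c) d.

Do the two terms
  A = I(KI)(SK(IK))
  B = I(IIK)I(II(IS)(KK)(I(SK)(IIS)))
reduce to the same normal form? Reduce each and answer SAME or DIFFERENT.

Answer: SAME — A ⇓ I, B ⇓ I

Derivation:
Term A:
  start: I(KI)(SK(IK))
  [1] KI(SK(IK))
  [2] I

Term B:
  start: I(IIK)I(II(IS)(KK)(I(SK)(IIS)))
  [1] IIKI(II(IS)(KK)(I(SK)(IIS)))
  [2] IKI(II(IS)(KK)(I(SK)(IIS)))
  [3] KI(II(IS)(KK)(I(SK)(IIS)))
  [4] I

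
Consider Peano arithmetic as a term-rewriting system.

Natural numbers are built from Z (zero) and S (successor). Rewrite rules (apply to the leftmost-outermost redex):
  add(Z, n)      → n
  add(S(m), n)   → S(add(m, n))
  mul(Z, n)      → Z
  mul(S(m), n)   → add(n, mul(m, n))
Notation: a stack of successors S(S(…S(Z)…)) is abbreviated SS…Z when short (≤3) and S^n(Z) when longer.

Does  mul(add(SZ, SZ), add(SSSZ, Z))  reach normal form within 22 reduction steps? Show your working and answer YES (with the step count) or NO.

Answer: YES — reaches normal form S^6(Z) in 21 ≤ 22 steps

Working:
  start: mul(add(SZ, SZ), add(SSSZ, Z))
  step 1: mul(S(add(Z, SZ)), add(SSSZ, Z))
  step 2: add(add(SSSZ, Z), mul(add(Z, SZ), add(SSSZ, Z)))
  step 3: add(S(add(SSZ, Z)), mul(add(Z, SZ), add(SSSZ, Z)))
  step 4: S(add(add(SSZ, Z), mul(add(Z, SZ), add(SSSZ, Z))))
  step 5: S(add(S(add(SZ, Z)), mul(add(Z, SZ), add(SSSZ, Z))))
  step 6: S(S(add(add(SZ, Z), mul(add(Z, SZ), add(SSSZ, Z)))))
  step 7: S(S(add(S(add(Z, Z)), mul(add(Z, SZ), add(SSSZ, Z)))))
  step 8: S(S(S(add(add(Z, Z), mul(add(Z, SZ), add(SSSZ, Z))))))
  step 9: S(S(S(add(Z, mul(add(Z, SZ), add(SSSZ, Z))))))
  step 10: S(S(S(mul(add(Z, SZ), add(SSSZ, Z)))))
  step 11: S(S(S(mul(SZ, add(SSSZ, Z)))))
  step 12: S(S(S(add(add(SSSZ, Z), mul(Z, add(SSSZ, Z))))))
  step 13: S(S(S(add(S(add(SSZ, Z)), mul(Z, add(SSSZ, Z))))))
  step 14: S(S(S(S(add(add(SSZ, Z), mul(Z, add(SSSZ, Z)))))))
  step 15: S(S(S(S(add(S(add(SZ, Z)), mul(Z, add(SSSZ, Z)))))))
  step 16: S(S(S(S(S(add(add(SZ, Z), mul(Z, add(SSSZ, Z))))))))
  step 17: S(S(S(S(S(add(S(add(Z, Z)), mul(Z, add(SSSZ, Z))))))))
  step 18: S(S(S(S(S(S(add(add(Z, Z), mul(Z, add(SSSZ, Z)))))))))
  step 19: S(S(S(S(S(S(add(Z, mul(Z, add(SSSZ, Z)))))))))
  step 20: S(S(S(S(S(S(mul(Z, add(SSSZ, Z))))))))
  step 21: S^6(Z)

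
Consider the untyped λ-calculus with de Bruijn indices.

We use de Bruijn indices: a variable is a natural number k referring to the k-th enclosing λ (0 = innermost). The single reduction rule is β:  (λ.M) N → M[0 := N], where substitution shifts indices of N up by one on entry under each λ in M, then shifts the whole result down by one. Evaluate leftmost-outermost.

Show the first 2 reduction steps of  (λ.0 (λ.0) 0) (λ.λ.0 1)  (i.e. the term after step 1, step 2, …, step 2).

  start: (λ.0 (λ.0) 0) (λ.λ.0 1)
  step 1: (λ.λ.0 1) (λ.0) (λ.λ.0 1)
  step 2: (λ.0 (λ.0)) (λ.λ.0 1)

Answer: after 2 steps: (λ.0 (λ.0)) (λ.λ.0 1)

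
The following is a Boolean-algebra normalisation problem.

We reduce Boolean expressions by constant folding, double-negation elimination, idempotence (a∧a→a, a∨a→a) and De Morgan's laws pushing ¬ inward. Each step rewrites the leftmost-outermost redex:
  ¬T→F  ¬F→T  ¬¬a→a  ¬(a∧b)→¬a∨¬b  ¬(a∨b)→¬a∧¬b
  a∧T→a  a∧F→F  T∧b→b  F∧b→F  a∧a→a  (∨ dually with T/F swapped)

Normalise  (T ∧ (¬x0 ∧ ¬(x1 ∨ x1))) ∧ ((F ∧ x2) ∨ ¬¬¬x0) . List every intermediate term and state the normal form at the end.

Answer: normal form = (¬x0 ∧ ¬x1) ∧ ¬x0  (in 6 steps)

Working:
  start: (T ∧ (¬x0 ∧ ¬(x1 ∨ x1))) ∧ ((F ∧ x2) ∨ ¬¬¬x0)
  →1  (¬x0 ∧ ¬(x1 ∨ x1)) ∧ ((F ∧ x2) ∨ ¬¬¬x0)
  →2  (¬x0 ∧ (¬x1 ∧ ¬x1)) ∧ ((F ∧ x2) ∨ ¬¬¬x0)
  →3  (¬x0 ∧ ¬x1) ∧ ((F ∧ x2) ∨ ¬¬¬x0)
  →4  (¬x0 ∧ ¬x1) ∧ (F ∨ ¬¬¬x0)
  →5  (¬x0 ∧ ¬x1) ∧ ¬¬¬x0
  →6  (¬x0 ∧ ¬x1) ∧ ¬x0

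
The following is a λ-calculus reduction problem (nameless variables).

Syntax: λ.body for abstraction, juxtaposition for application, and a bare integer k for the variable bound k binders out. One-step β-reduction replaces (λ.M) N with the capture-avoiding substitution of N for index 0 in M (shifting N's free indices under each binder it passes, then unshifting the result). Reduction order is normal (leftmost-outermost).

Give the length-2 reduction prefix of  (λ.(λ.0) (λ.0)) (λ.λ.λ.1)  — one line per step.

  start: (λ.(λ.0) (λ.0)) (λ.λ.λ.1)
  →1  (λ.0) (λ.0)
  →2  λ.0

Answer: after 2 steps: λ.0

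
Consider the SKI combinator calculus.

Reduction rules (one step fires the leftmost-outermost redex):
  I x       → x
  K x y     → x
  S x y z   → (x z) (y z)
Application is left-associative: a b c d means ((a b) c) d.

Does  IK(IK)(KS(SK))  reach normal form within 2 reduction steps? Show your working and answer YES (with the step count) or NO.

  start: IK(IK)(KS(SK))
  step 1: K(IK)(KS(SK))
  step 2: IK

Answer: NO — after 2 steps the term is IK, not yet normal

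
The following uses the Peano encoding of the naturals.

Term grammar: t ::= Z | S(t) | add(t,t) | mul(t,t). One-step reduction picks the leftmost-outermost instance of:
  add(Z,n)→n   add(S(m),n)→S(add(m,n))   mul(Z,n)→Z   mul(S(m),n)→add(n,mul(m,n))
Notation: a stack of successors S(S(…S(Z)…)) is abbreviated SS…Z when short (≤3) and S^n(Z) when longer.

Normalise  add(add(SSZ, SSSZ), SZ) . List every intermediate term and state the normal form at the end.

  start: add(add(SSZ, SSSZ), SZ)
  step 1: add(S(add(SZ, SSSZ)), SZ)
  step 2: S(add(add(SZ, SSSZ), SZ))
  step 3: S(add(S(add(Z, SSSZ)), SZ))
  step 4: S(S(add(add(Z, SSSZ), SZ)))
  step 5: S(S(add(SSSZ, SZ)))
  step 6: S(S(S(add(SSZ, SZ))))
  step 7: S(S(S(S(add(SZ, SZ)))))
  step 8: S(S(S(S(S(add(Z, SZ))))))
  step 9: S^6(Z)

Answer: normal form = S^6(Z)  (in 9 steps)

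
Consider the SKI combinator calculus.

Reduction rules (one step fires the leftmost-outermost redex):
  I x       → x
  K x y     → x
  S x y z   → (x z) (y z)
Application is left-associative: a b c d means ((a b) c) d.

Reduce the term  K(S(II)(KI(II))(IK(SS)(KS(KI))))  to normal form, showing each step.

Answer: normal form = K(SS(SS))  (in 9 steps)

Reduction:
  start: K(S(II)(KI(II))(IK(SS)(KS(KI))))
  →1  K(II(IK(SS)(KS(KI)))(KI(II)(IK(SS)(KS(KI)))))
  →2  K(I(IK(SS)(KS(KI)))(KI(II)(IK(SS)(KS(KI)))))
  →3  K(IK(SS)(KS(KI))(KI(II)(IK(SS)(KS(KI)))))
  →4  K(K(SS)(KS(KI))(KI(II)(IK(SS)(KS(KI)))))
  →5  K(SS(KI(II)(IK(SS)(KS(KI)))))
  →6  K(SS(I(IK(SS)(KS(KI)))))
  →7  K(SS(IK(SS)(KS(KI))))
  →8  K(SS(K(SS)(KS(KI))))
  →9  K(SS(SS))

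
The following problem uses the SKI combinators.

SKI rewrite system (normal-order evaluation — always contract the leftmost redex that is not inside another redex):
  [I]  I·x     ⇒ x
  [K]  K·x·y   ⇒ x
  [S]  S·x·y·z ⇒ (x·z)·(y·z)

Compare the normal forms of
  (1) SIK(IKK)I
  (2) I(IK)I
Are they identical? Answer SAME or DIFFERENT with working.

Answer: SAME — A ⇓ KI, B ⇓ KI

Working:
Term A:
  start: SIK(IKK)I
  [1] I(IKK)(K(IKK))I
  [2] IKK(K(IKK))I
  [3] KK(K(IKK))I
  [4] KI

Term B:
  start: I(IK)I
  [1] IKI
  [2] KI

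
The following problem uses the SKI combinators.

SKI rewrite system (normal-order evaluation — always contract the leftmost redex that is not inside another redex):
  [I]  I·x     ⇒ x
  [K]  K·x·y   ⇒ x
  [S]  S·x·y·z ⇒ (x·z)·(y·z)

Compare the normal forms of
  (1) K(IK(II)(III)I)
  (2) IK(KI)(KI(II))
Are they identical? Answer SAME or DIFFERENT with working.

Answer: SAME — A ⇓ KI, B ⇓ KI

Working:
Term A:
  start: K(IK(II)(III)I)
  [1] K(K(II)(III)I)
  [2] K(III)
  [3] K(II)
  [4] KI

Term B:
  start: IK(KI)(KI(II))
  [1] K(KI)(KI(II))
  [2] KI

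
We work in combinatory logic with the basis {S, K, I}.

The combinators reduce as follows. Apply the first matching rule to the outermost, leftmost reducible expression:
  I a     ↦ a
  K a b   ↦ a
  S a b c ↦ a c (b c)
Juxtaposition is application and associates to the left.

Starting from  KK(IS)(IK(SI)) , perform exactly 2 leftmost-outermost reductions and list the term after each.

Answer: after 2 steps: K(K(SI))

Derivation:
  start: KK(IS)(IK(SI))
  →1  K(IK(SI))
  →2  K(K(SI))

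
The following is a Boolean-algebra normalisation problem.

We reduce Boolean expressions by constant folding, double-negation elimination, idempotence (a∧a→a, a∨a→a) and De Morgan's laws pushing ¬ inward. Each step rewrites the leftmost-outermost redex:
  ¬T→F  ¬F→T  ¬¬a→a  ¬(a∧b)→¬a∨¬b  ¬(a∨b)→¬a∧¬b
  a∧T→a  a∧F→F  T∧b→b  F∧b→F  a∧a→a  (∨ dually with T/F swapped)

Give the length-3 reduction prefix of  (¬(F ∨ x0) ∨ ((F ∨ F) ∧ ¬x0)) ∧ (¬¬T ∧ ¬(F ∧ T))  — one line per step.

  start: (¬(F ∨ x0) ∨ ((F ∨ F) ∧ ¬x0)) ∧ (¬¬T ∧ ¬(F ∧ T))
  step 1: ((¬F ∧ ¬x0) ∨ ((F ∨ F) ∧ ¬x0)) ∧ (¬¬T ∧ ¬(F ∧ T))
  step 2: ((T ∧ ¬x0) ∨ ((F ∨ F) ∧ ¬x0)) ∧ (¬¬T ∧ ¬(F ∧ T))
  step 3: (¬x0 ∨ ((F ∨ F) ∧ ¬x0)) ∧ (¬¬T ∧ ¬(F ∧ T))

Answer: after 3 steps: (¬x0 ∨ ((F ∨ F) ∧ ¬x0)) ∧ (¬¬T ∧ ¬(F ∧ T))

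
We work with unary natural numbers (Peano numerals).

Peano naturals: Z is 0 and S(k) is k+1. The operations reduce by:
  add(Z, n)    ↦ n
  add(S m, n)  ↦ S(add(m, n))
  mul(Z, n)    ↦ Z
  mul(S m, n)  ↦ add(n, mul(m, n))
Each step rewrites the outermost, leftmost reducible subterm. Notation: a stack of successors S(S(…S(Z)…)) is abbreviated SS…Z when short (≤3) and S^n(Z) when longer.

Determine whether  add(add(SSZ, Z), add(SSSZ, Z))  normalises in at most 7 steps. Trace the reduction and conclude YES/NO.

Answer: NO — after 7 steps the term is S(S(S(add(SSZ, Z)))), not yet normal

Derivation:
  start: add(add(SSZ, Z), add(SSSZ, Z))
  [1] add(S(add(SZ, Z)), add(SSSZ, Z))
  [2] S(add(add(SZ, Z), add(SSSZ, Z)))
  [3] S(add(S(add(Z, Z)), add(SSSZ, Z)))
  [4] S(S(add(add(Z, Z), add(SSSZ, Z))))
  [5] S(S(add(Z, add(SSSZ, Z))))
  [6] S(S(add(SSSZ, Z)))
  [7] S(S(S(add(SSZ, Z))))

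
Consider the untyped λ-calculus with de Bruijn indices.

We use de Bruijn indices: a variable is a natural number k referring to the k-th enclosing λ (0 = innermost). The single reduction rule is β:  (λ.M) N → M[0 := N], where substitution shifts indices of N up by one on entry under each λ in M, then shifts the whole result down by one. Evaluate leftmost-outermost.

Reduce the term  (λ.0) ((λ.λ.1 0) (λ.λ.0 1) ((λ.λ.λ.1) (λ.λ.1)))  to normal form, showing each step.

  start: (λ.0) ((λ.λ.1 0) (λ.λ.0 1) ((λ.λ.λ.1) (λ.λ.1)))
  step 1: (λ.λ.1 0) (λ.λ.0 1) ((λ.λ.λ.1) (λ.λ.1))
  step 2: (λ.(λ.λ.0 1) 0) ((λ.λ.λ.1) (λ.λ.1))
  step 3: (λ.λ.0 1) ((λ.λ.λ.1) (λ.λ.1))
  step 4: λ.0 ((λ.λ.λ.1) (λ.λ.1))
  step 5: λ.0 (λ.λ.1)

Answer: normal form = λ.0 (λ.λ.1)  (in 5 steps)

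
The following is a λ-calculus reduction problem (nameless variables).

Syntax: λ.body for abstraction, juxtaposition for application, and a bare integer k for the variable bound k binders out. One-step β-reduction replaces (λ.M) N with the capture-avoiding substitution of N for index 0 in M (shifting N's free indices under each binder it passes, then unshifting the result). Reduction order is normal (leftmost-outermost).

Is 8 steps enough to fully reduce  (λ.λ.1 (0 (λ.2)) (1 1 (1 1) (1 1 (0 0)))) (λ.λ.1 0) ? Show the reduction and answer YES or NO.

Answer: NO — after 8 steps the term is λ.0 (λ.λ.λ.1 0) ((λ.(λ.λ.1 0) 0) ((λ.λ.1 0) (λ.λ.1 0) (0 0))), not yet normal

Derivation:
  start: (λ.λ.1 (0 (λ.2)) (1 1 (1 1) (1 1 (0 0)))) (λ.λ.1 0)
  [1] λ.(λ.λ.1 0) (0 (λ.λ.λ.1 0)) ((λ.λ.1 0) (λ.λ.1 0) ((λ.λ.1 0) (λ.λ.1 0)) ((λ.λ.1 0) (λ.λ.1 0) (0 0)))
  [2] λ.(λ.1 (λ.λ.λ.1 0) 0) ((λ.λ.1 0) (λ.λ.1 0) ((λ.λ.1 0) (λ.λ.1 0)) ((λ.λ.1 0) (λ.λ.1 0) (0 0)))
  [3] λ.0 (λ.λ.λ.1 0) ((λ.λ.1 0) (λ.λ.1 0) ((λ.λ.1 0) (λ.λ.1 0)) ((λ.λ.1 0) (λ.λ.1 0) (0 0)))
  [4] λ.0 (λ.λ.λ.1 0) ((λ.(λ.λ.1 0) 0) ((λ.λ.1 0) (λ.λ.1 0)) ((λ.λ.1 0) (λ.λ.1 0) (0 0)))
  [5] λ.0 (λ.λ.λ.1 0) ((λ.λ.1 0) ((λ.λ.1 0) (λ.λ.1 0)) ((λ.λ.1 0) (λ.λ.1 0) (0 0)))
  [6] λ.0 (λ.λ.λ.1 0) ((λ.(λ.λ.1 0) (λ.λ.1 0) 0) ((λ.λ.1 0) (λ.λ.1 0) (0 0)))
  [7] λ.0 (λ.λ.λ.1 0) ((λ.λ.1 0) (λ.λ.1 0) ((λ.λ.1 0) (λ.λ.1 0) (0 0)))
  [8] λ.0 (λ.λ.λ.1 0) ((λ.(λ.λ.1 0) 0) ((λ.λ.1 0) (λ.λ.1 0) (0 0)))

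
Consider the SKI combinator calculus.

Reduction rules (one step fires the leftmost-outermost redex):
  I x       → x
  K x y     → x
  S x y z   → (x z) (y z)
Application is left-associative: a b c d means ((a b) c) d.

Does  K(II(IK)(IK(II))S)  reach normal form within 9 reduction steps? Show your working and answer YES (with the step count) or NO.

Answer: YES — reaches normal form K(KI) in 6 ≤ 9 steps

Reduction:
  start: K(II(IK)(IK(II))S)
  →1  K(I(IK)(IK(II))S)
  →2  K(IK(IK(II))S)
  →3  K(K(IK(II))S)
  →4  K(IK(II))
  →5  K(K(II))
  →6  K(KI)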